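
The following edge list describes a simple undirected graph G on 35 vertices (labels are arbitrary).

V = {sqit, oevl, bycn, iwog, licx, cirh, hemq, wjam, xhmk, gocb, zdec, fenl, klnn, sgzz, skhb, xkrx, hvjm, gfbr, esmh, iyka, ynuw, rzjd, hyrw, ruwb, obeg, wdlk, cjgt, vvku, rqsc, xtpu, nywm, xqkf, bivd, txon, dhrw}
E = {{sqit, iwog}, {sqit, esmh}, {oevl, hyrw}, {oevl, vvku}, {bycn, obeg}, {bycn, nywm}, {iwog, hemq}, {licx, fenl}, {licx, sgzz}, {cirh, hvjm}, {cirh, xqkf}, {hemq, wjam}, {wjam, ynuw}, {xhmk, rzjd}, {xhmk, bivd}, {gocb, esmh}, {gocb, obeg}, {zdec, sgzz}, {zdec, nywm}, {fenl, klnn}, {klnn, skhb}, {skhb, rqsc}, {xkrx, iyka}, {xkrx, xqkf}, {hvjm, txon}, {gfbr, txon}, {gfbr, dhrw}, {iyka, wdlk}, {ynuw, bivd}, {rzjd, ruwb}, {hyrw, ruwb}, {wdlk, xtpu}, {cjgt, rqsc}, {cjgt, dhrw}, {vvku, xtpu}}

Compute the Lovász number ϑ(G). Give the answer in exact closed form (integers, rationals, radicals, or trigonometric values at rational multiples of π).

35*cos(pi/35)/(cos(pi/35) + 1)

N(xqkf) = {cirh, xkrx}, |N(xqkf)| = 2.
deg(wjam) = 2; N(wjam) = {hemq, ynuw}.
deg(sgzz) = 2; N(sgzz) = {licx, zdec}.
N(bivd) = {xhmk, ynuw}, |N(bivd)| = 2.
2-regular, N=35; the odd cycle C_{35}.
spec(A) ≈ [2.0, 1.96786, 1.87247, 1.7169, 1.50614, 1.24698, 0.94774, 0.61803, 0.26847, -0.08973, -0.44504, -0.78605, -1.10179, -1.38213, -1.61803, -1.80194, -1.92793, -1.99195] (distinct, 5 d.p.).
−35·(-2*cos(pi/35)) / ((2)−(-2*cos(pi/35))) = 35*cos(pi/35)/(cos(pi/35) + 1) = ϑ(G).
ϑ(G) ≈ 17.4647040.
α=17, χ(Ḡ)=18; ϑ=35*cos(pi/35)/(cos(pi/35) + 1) lies between (both strict).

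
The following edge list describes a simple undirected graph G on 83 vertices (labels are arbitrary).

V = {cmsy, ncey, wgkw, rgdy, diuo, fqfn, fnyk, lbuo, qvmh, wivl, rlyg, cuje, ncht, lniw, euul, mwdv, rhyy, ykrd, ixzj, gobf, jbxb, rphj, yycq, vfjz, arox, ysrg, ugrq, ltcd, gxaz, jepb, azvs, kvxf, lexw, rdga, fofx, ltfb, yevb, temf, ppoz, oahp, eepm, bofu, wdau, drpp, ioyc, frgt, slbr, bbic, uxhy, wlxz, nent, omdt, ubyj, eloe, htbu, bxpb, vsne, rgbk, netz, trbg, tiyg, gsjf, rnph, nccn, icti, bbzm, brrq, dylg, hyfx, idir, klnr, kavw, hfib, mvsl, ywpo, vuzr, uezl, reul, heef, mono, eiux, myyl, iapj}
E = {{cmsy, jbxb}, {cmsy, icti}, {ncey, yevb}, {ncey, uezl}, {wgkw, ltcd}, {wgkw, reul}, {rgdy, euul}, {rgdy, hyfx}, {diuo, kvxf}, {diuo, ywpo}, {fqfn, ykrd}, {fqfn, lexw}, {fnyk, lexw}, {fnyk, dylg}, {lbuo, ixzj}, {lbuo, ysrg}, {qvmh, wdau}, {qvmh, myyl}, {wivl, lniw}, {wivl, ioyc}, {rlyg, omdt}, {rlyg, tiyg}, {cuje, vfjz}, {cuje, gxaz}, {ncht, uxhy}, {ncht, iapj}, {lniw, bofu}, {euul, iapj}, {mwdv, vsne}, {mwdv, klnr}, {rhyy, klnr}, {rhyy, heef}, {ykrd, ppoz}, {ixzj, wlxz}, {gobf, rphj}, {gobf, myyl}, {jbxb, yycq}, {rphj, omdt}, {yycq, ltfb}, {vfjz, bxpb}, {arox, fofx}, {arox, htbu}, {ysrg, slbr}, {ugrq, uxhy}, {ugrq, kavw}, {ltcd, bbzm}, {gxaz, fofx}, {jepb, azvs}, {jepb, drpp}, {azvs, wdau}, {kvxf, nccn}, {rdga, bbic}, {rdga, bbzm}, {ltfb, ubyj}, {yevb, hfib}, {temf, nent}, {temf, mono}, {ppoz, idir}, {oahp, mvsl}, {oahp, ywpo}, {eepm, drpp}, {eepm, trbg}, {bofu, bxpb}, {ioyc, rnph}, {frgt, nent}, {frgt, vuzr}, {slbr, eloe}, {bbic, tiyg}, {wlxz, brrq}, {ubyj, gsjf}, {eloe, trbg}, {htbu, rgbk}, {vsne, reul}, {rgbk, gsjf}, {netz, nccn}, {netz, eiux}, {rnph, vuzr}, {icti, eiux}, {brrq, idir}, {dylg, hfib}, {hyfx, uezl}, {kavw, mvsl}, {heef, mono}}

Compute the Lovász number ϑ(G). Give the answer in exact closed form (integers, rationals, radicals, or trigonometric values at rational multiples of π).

83*cos(pi/83)/(cos(pi/83) + 1)

deg(cmsy) = 2; N(cmsy) = {jbxb, icti}.
Vertex ppoz has 2 neighbors: ykrd, idir.
deg(wlxz) = 2; N(wlxz) = {ixzj, brrq}.
deg(frgt) = 2; N(frgt) = {nent, vuzr}.
G on 83 vertices is 2-regular; connected 2-regular on 83 ⇒ C_{83}.
A has 42 distinct eigenvalues ≈ [2.0, 1.9943, 1.9771, 1.9486, 1.909, 1.8584, 1.7972, 1.7257, 1.6443, 1.5535, 1.4538, 1.3457, 1.23, 1.1072, 0.9781, 0.8433, 0.7038, 0.5602, 0.4134, 0.2642, 0.1135, -0.0378, -0.189, -0.339, -0.4871, -0.6324, -0.7741, -0.9114, -1.0434, -1.1694, -1.2888, -1.4008, -1.5047, -1.6001, -1.6862, -1.7627, -1.8291, -1.8851, -1.9302, -1.9643, -1.9871, -1.9986].
Lovász (edge-transitive): ϑ = −83·(-2*cos(pi/83))/((2)−(-2*cos(pi/83))) = 83*cos(pi/83)/(cos(pi/83) + 1).
ϑ(G) ≈ 41.485132588.
Lovász sandwich 41 ≤ 83*cos(pi/83)/(cos(pi/83) + 1) ≤ 42: both strict.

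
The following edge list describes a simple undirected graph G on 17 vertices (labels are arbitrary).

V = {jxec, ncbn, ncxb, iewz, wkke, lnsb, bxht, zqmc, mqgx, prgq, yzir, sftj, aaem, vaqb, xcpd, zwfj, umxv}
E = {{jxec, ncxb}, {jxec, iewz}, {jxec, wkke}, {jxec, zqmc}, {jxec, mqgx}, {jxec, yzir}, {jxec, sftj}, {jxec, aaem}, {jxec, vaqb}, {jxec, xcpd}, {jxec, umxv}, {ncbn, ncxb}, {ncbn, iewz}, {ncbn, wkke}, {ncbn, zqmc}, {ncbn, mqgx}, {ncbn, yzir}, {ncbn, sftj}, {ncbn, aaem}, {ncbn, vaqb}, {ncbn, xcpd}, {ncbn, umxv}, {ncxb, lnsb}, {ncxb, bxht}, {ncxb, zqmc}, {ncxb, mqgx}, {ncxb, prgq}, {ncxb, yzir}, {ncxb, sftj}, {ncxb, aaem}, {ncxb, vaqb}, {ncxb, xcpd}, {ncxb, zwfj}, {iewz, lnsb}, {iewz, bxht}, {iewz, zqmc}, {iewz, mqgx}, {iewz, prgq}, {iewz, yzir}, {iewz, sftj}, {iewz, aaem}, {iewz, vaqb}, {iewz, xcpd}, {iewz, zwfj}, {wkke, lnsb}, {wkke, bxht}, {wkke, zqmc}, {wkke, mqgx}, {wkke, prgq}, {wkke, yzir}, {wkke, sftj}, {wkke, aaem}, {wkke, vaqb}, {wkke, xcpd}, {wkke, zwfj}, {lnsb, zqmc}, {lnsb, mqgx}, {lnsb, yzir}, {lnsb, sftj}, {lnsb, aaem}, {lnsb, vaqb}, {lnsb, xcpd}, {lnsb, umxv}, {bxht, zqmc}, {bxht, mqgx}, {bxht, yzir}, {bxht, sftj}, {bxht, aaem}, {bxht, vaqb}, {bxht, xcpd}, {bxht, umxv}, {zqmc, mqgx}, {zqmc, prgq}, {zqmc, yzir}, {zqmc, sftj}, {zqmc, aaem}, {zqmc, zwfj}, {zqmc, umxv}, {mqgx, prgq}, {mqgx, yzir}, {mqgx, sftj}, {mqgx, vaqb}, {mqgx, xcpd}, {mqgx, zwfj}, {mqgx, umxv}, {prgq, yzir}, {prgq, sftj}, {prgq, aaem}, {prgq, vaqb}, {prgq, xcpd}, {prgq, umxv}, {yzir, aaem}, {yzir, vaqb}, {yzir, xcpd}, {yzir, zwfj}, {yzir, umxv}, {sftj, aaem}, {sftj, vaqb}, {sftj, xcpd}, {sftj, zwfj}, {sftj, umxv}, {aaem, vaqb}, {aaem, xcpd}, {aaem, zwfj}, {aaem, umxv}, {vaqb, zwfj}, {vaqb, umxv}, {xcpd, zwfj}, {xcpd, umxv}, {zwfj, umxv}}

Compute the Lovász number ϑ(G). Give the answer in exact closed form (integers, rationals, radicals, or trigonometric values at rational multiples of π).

6

deg(xcpd) = 14; N(xcpd) = {jxec, ncbn, ncxb, iewz, wkke, lnsb, bxht, mqgx, prgq, yzir, sftj, aaem, zwfj, umxv}.
Vertex wkke has 13 neighbors: jxec, ncbn, lnsb, bxht, zqmc, mqgx, prgq, yzir, sftj, aaem, vaqb, xcpd, zwfj.
N(bxht) = {ncxb, iewz, wkke, zqmc, mqgx, yzir, sftj, aaem, vaqb, xcpd, umxv}, |N(bxht)| = 11.
Vertex iewz has 13 neighbors: jxec, ncbn, lnsb, bxht, zqmc, mqgx, prgq, yzir, sftj, aaem, vaqb, xcpd, zwfj.
G = K_{6,4,3,2,2}: α = 6 = χ(Ḡ), so ϑ = 6.
= 6.000000… (decimal).
Lovász sandwich 6 ≤ 6 ≤ 6: collapsed.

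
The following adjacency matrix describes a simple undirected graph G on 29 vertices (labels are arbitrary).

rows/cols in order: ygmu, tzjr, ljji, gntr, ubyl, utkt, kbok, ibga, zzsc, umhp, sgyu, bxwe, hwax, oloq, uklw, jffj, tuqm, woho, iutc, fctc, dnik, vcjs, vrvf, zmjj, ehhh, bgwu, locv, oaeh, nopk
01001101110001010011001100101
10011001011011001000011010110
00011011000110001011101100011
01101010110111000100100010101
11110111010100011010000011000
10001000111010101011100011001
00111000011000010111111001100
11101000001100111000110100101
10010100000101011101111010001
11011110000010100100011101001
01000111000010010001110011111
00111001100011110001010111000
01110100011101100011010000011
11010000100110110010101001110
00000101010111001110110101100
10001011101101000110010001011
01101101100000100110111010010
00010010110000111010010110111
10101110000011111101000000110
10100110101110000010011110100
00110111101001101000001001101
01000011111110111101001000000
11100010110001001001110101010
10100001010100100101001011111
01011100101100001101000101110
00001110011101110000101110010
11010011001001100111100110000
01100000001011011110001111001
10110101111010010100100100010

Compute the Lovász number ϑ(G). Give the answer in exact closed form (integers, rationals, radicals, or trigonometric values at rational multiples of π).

deg(zzsc) = 14; N(zzsc) = {ygmu, gntr, utkt, bxwe, oloq, jffj, tuqm, woho, fctc, dnik, vcjs, vrvf, ehhh, nopk}.
Vertex oaeh has 14 neighbors: tzjr, ljji, sgyu, hwax, oloq, jffj, tuqm, woho, iutc, vrvf, zmjj, ehhh, bgwu, nopk.
N(oloq) = {ygmu, tzjr, gntr, zzsc, bxwe, hwax, uklw, jffj, iutc, dnik, vrvf, bgwu, locv, oaeh}, |N(oloq)| = 14.
N(fctc) = {ygmu, ljji, utkt, kbok, zzsc, sgyu, bxwe, hwax, iutc, vcjs, vrvf, zmjj, ehhh, locv}, |N(fctc)| = 14.
Regular of degree 14 on 29 vertices: strongly regular (29,14,6,7).
spec(A) ≈ [14.0, 2.193, -3.193] (distinct, 3 d.p.).
ϑ = −N·λ_min/(λ_max−λ_min) = −29·(-sqrt(29)/2 - 1/2)/(14−(-sqrt(29)/2 - 1/2)) = sqrt(29).
= 5.38516481… (decimal).

sqrt(29)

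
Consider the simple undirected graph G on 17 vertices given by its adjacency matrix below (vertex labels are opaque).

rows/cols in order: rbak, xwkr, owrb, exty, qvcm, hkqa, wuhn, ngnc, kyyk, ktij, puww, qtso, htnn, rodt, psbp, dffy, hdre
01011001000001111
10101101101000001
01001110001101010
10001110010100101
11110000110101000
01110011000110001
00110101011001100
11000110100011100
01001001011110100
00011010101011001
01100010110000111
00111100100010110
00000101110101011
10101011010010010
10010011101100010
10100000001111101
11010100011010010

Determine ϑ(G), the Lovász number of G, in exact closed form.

sqrt(17)

deg(qvcm) = 8; N(qvcm) = {rbak, xwkr, owrb, exty, kyyk, ktij, qtso, rodt}.
deg(rodt) = 8; N(rodt) = {rbak, owrb, qvcm, wuhn, ngnc, ktij, htnn, dffy}.
deg(ngnc) = 8; N(ngnc) = {rbak, xwkr, hkqa, wuhn, kyyk, htnn, rodt, psbp}.
Vertex hdre has 8 neighbors: rbak, xwkr, exty, hkqa, ktij, puww, htnn, dffy.
8-regular, N=17; strongly regular (17,8,3,4).
The 3 distinct eigenvalues: [8.0, 1.562, -2.562].
With N=17: ϑ(G) = 17·(-(-sqrt(17)/2 - 1/2))/(8−(-sqrt(17)/2 - 1/2)) = sqrt(17).
ϑ(G) ≈ 4.123106.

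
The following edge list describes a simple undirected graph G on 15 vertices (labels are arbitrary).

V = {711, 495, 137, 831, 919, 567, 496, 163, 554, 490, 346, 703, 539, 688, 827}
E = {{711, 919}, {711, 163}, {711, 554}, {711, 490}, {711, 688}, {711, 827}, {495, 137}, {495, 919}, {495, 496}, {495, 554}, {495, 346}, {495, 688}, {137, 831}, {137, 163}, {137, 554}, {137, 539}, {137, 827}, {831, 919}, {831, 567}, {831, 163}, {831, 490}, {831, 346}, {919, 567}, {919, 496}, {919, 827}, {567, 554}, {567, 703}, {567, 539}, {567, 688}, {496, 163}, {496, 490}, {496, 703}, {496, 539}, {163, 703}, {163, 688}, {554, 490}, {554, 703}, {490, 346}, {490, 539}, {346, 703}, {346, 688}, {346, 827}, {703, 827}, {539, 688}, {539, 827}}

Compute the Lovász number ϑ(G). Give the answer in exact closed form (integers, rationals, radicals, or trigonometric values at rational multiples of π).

5

Vertex 137 has 6 neighbors: 495, 831, 163, 554, 539, 827.
deg(163) = 6; N(163) = {711, 137, 831, 496, 703, 688}.
deg(711) = 6; N(711) = {919, 163, 554, 490, 688, 827}.
Vertex 567 has 6 neighbors: 831, 919, 554, 703, 539, 688.
Regular of degree 6 on 15 vertices: Kneser K(6,2) on C(6,2)=15 vertices.
The 3 distinct eigenvalues: [6.0, 1.0, -3.0].
ϑ = −N·λ_min/(λ_max−λ_min) = −15·(-3)/(6−(-3)) = 5.
= 5.00000000… (decimal).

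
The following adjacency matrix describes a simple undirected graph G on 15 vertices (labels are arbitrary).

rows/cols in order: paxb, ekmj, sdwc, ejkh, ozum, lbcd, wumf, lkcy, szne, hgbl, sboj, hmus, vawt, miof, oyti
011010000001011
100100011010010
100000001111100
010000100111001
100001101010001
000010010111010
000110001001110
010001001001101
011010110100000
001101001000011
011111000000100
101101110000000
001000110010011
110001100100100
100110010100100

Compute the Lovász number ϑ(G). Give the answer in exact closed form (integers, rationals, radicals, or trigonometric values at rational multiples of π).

N(ekmj) = {paxb, ejkh, lkcy, szne, sboj, miof}, |N(ekmj)| = 6.
N(hgbl) = {sdwc, ejkh, lbcd, szne, miof, oyti}, |N(hgbl)| = 6.
Vertex paxb has 6 neighbors: ekmj, sdwc, ozum, hmus, miof, oyti.
Vertex ozum has 6 neighbors: paxb, lbcd, wumf, szne, sboj, oyti.
Regular of degree 6 on 15 vertices: this is K(6,2), the Kneser graph.
The 3 distinct eigenvalues: [6.0, 1.0, -3.0].
Lovász: ϑ = −15(-3)/(6+-1*(-3)) = 5.
Numerically 5.000000000.

5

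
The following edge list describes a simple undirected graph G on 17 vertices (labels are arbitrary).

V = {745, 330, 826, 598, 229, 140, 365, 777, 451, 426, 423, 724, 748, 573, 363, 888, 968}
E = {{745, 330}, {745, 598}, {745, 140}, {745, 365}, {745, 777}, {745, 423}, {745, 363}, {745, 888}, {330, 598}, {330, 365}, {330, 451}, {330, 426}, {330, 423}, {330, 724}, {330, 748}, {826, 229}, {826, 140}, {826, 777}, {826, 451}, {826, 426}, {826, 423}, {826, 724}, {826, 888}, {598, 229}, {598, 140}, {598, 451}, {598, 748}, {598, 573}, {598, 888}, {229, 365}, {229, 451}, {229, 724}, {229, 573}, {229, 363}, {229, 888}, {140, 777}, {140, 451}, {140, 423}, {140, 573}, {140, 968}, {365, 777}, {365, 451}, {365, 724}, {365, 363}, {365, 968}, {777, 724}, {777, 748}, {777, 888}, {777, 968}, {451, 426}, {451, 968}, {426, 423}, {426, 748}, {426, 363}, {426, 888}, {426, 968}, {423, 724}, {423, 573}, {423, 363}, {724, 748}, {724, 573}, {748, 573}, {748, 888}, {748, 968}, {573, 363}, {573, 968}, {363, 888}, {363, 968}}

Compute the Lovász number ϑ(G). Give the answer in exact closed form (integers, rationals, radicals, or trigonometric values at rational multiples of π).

N(330) = {745, 598, 365, 451, 426, 423, 724, 748}, |N(330)| = 8.
N(229) = {826, 598, 365, 451, 724, 573, 363, 888}, |N(229)| = 8.
Vertex 598 has 8 neighbors: 745, 330, 229, 140, 451, 748, 573, 888.
deg(451) = 8; N(451) = {330, 826, 598, 229, 140, 365, 426, 968}.
8-regular, N=17; strongly regular (17,8,3,4).
Distinct eigenvalues (to 3 d.p.): [8.0, 1.562, -2.562].
Lovász (edge-transitive): ϑ = −17·(-sqrt(17)/2 - 1/2)/((8)−(-sqrt(17)/2 - 1/2)) = sqrt(17).
ϑ(G) ≈ 4.123105626.

sqrt(17)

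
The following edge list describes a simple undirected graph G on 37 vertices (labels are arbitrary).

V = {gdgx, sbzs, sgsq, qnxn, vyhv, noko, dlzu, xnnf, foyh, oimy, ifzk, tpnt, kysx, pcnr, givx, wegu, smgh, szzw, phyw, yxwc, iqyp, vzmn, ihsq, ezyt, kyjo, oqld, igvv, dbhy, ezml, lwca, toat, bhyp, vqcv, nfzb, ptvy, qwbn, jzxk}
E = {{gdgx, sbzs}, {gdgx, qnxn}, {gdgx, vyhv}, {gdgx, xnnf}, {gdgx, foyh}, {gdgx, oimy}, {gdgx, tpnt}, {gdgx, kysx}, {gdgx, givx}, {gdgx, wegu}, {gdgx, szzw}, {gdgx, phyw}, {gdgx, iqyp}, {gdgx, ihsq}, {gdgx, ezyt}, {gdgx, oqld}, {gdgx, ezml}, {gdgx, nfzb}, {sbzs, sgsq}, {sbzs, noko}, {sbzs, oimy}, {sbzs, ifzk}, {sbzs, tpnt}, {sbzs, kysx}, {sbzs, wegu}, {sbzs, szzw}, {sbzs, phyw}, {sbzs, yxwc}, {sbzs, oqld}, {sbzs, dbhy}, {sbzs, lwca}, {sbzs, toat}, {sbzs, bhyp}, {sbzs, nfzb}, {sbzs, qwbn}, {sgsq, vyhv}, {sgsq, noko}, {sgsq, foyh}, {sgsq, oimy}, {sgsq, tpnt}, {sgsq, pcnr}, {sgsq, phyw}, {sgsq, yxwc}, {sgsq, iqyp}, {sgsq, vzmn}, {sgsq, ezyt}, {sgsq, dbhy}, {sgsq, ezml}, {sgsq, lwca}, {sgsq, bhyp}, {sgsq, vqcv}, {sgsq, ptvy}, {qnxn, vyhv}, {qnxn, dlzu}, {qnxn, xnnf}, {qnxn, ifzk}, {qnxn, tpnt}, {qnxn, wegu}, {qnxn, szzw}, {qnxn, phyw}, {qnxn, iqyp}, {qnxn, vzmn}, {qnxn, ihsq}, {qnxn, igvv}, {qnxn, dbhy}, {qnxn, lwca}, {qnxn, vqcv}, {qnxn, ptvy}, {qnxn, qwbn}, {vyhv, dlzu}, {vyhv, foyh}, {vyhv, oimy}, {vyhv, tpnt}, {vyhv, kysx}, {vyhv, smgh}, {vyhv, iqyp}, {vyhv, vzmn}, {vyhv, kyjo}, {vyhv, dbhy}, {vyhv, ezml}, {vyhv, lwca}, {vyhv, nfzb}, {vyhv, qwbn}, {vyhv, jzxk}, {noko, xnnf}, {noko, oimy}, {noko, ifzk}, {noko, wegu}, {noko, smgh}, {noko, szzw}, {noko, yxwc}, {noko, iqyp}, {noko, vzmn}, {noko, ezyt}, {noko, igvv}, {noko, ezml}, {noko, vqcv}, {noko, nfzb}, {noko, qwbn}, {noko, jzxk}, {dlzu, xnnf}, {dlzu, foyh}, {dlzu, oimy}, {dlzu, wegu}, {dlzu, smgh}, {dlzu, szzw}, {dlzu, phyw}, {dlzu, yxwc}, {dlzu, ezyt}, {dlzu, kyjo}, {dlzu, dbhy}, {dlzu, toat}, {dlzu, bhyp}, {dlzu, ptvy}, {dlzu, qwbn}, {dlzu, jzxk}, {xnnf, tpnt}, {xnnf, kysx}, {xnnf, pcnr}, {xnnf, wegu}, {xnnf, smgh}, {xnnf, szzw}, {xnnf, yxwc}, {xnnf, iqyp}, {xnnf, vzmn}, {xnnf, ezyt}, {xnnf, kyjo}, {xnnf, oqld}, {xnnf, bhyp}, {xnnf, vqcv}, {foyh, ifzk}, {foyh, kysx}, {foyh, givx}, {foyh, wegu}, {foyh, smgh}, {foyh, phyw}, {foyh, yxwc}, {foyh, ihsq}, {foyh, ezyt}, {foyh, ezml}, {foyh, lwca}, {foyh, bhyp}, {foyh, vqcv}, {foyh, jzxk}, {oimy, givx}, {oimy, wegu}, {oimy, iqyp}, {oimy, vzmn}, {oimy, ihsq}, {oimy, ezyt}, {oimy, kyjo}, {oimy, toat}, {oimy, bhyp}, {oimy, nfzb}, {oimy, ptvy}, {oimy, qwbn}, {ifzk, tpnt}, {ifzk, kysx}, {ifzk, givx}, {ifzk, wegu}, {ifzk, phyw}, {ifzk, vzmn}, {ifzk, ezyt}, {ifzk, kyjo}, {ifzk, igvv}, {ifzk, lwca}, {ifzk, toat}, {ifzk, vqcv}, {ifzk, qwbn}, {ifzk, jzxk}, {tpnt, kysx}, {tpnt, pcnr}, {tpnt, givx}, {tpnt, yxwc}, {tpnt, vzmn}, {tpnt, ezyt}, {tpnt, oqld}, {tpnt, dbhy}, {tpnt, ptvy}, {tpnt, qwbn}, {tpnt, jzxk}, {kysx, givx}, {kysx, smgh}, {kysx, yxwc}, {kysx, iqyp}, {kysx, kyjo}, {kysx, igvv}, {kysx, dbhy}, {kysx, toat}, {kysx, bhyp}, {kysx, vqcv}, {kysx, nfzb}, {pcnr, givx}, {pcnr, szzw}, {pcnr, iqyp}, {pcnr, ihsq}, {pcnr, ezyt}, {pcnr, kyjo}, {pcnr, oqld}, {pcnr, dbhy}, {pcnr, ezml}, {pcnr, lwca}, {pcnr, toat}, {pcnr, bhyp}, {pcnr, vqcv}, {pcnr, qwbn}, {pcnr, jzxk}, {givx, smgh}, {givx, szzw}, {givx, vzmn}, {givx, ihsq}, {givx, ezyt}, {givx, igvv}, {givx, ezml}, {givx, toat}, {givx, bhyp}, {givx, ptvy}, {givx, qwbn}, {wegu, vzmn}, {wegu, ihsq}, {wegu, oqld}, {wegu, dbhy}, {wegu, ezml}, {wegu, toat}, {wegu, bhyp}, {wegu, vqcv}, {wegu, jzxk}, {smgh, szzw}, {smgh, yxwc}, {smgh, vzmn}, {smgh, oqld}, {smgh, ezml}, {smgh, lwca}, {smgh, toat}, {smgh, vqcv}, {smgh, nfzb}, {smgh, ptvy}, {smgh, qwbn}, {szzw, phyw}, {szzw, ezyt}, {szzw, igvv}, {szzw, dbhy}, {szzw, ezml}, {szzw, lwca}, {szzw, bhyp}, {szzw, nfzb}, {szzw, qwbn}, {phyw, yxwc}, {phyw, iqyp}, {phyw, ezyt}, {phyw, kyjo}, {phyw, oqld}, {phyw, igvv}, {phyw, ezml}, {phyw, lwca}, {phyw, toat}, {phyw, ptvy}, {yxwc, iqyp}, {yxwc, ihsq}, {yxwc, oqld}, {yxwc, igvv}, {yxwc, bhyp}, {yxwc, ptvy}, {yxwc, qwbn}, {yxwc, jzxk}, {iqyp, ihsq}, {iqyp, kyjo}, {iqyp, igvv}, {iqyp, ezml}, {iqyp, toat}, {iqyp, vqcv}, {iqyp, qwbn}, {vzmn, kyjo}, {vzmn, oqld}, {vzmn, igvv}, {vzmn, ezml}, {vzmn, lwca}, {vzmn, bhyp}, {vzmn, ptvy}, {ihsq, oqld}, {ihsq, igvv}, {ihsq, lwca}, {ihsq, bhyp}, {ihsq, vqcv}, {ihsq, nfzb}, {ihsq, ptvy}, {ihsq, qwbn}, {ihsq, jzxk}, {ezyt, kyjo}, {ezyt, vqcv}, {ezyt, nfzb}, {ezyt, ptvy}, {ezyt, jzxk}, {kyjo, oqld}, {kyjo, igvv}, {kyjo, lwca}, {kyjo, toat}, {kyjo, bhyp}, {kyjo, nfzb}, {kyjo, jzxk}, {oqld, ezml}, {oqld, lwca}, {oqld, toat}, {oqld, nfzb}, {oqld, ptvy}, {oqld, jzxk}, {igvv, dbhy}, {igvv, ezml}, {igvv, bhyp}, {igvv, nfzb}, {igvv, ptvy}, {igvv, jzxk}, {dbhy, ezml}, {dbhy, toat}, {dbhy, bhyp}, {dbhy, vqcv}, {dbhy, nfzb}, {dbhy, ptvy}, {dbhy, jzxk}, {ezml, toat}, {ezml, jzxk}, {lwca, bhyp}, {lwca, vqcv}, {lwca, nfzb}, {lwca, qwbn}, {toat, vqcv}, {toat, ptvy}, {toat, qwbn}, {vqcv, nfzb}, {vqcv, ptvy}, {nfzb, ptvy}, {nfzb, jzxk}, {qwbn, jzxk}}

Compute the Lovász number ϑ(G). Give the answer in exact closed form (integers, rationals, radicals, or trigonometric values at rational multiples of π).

sqrt(37)

deg(dlzu) = 18; N(dlzu) = {qnxn, vyhv, xnnf, foyh, oimy, wegu, smgh, szzw, phyw, yxwc, ezyt, kyjo, dbhy, toat, bhyp, ptvy, qwbn, jzxk}.
deg(phyw) = 18; N(phyw) = {gdgx, sbzs, sgsq, qnxn, dlzu, foyh, ifzk, szzw, yxwc, iqyp, ezyt, kyjo, oqld, igvv, ezml, lwca, toat, ptvy}.
deg(qwbn) = 18; N(qwbn) = {sbzs, qnxn, vyhv, noko, dlzu, oimy, ifzk, tpnt, pcnr, givx, smgh, szzw, yxwc, iqyp, ihsq, lwca, toat, jzxk}.
deg(noko) = 18; N(noko) = {sbzs, sgsq, xnnf, oimy, ifzk, wegu, smgh, szzw, yxwc, iqyp, vzmn, ezyt, igvv, ezml, vqcv, nfzb, qwbn, jzxk}.
G on 37 vertices is 18-regular; strongly regular (37,18,8,9).
Distinct eigenvalues (to 4 d.p.): [18.0, 2.5414, -3.5414].
Lovász (edge-transitive): ϑ = −37·(-sqrt(37)/2 - 1/2)/((18)−(-sqrt(37)/2 - 1/2)) = sqrt(37).
ϑ(G) ≈ 6.0827625.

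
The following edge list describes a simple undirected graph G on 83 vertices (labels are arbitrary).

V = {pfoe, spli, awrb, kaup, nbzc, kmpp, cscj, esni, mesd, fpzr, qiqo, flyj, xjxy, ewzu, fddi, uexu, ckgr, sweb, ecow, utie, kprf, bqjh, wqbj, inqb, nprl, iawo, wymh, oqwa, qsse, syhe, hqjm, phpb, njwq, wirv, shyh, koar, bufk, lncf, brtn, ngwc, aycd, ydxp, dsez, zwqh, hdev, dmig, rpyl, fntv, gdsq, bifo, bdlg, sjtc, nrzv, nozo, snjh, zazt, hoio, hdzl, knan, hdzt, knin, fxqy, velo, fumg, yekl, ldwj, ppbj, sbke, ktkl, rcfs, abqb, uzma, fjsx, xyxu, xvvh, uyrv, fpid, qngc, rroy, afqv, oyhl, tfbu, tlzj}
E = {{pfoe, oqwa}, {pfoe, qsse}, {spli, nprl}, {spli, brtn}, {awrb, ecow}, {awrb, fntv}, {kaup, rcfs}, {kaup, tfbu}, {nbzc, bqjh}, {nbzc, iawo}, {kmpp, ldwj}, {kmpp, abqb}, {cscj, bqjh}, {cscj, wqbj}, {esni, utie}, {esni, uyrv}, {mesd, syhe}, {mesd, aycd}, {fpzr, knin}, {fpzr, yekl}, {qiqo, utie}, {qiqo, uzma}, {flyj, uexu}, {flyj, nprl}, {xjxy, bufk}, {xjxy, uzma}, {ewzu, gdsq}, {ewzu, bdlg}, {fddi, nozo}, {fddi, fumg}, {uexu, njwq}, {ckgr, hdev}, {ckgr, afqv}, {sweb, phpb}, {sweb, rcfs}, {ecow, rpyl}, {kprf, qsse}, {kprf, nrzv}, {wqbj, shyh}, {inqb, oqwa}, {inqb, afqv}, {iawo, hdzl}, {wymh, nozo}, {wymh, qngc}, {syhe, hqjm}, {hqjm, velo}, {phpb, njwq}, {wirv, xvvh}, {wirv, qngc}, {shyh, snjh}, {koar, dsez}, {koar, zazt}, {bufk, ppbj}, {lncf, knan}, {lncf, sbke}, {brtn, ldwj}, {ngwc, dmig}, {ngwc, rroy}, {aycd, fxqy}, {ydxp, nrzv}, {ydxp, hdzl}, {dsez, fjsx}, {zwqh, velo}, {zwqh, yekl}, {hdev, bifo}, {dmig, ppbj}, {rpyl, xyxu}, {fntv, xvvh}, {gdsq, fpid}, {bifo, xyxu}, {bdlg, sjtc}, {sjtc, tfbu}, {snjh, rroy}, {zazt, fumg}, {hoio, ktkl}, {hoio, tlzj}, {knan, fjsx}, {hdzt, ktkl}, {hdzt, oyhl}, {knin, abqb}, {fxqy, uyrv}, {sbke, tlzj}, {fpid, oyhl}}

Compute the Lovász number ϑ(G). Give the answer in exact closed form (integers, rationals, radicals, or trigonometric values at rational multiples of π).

Vertex fpzr has 2 neighbors: knin, yekl.
Vertex hdev has 2 neighbors: ckgr, bifo.
N(hdzl) = {iawo, ydxp}, |N(hdzl)| = 2.
Vertex ewzu has 2 neighbors: gdsq, bdlg.
83-vertex 2-regular graph: a single 83-cycle (edge-transitive).
A has 42 distinct eigenvalues ≈ [2.0, 1.994272, 1.977121, 1.948645, 1.909008, 1.858436, 1.797219, 1.725708, 1.644312, 1.553498, 1.453785, 1.345745, 1.229997, 1.107203, 0.978068, 0.84333, 0.703762, 0.560163, 0.413355, 0.264179, 0.113491, -0.037848, -0.18897, -0.33901, -0.487108, -0.632415, -0.774101, -0.911352, -1.043383, -1.169438, -1.288794, -1.400768, -1.504719, -1.600051, -1.686218, -1.762726, -1.829138, -1.885072, -1.930209, -1.96429, -1.98712, -1.998568].
Lovász: ϑ = −83(-2*cos(pi/83))/(2+-(-1)*2*cos(pi/83)) = 83*cos(pi/83)/(cos(pi/83) + 1).
ϑ(G) ≈ 41.4851326.
Check 41 ≤ 83*cos(pi/83)/(cos(pi/83) + 1) ≤ 42: both strict.

83*cos(pi/83)/(cos(pi/83) + 1)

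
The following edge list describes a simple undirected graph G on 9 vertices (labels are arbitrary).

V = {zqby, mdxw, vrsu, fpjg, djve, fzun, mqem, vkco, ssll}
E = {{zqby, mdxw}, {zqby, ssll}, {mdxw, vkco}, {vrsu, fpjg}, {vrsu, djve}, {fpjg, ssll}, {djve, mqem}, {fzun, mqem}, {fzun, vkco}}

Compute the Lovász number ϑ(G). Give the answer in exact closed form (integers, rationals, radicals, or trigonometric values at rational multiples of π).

N(zqby) = {mdxw, ssll}, |N(zqby)| = 2.
N(mqem) = {djve, fzun}, |N(mqem)| = 2.
deg(fzun) = 2; N(fzun) = {mqem, vkco}.
Vertex mdxw has 2 neighbors: zqby, vkco.
Regular of degree 2 on 9 vertices: connected 2-regular on 9 ⇒ C_{9}.
spec(A) ≈ [2.0, 1.5321, 0.3473, -1.0, -1.8794] (distinct, 4 d.p.).
λ_max=2, λ_min=-2*cos(pi/9); ϑ = −9·λ_min/(λ_max−λ_min) = 9*cos(pi/9)/(cos(pi/9) + 1).
ϑ(G) ≈ 4.36009.
Check 4 ≤ 9*cos(pi/9)/(cos(pi/9) + 1) ≤ 5: both strict.

9*cos(pi/9)/(cos(pi/9) + 1)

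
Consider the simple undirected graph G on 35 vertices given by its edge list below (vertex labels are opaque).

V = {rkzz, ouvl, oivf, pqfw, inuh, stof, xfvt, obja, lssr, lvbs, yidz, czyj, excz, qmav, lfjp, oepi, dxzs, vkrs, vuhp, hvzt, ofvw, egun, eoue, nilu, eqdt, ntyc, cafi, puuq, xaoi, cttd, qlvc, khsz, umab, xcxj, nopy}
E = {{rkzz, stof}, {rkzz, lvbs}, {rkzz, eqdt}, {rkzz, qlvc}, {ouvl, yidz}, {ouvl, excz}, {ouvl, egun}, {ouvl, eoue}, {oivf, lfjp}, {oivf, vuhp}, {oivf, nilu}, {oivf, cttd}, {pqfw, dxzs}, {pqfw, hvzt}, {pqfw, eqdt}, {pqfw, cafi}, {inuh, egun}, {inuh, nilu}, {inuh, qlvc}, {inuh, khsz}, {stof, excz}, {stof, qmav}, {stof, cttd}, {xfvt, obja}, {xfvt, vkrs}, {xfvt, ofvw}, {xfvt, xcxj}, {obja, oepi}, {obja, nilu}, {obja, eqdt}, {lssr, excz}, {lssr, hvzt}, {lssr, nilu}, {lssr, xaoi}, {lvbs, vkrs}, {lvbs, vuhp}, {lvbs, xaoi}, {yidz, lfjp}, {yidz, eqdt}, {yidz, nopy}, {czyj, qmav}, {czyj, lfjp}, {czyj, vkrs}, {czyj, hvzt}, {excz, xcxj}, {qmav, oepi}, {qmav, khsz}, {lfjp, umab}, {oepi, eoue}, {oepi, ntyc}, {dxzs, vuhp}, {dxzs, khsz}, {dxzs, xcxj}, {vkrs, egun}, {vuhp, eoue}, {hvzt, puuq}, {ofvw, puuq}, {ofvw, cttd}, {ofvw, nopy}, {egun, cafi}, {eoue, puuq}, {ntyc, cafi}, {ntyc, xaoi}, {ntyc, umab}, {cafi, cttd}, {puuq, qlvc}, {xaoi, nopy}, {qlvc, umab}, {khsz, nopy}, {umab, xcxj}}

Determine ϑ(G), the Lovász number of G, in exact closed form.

15

N(xaoi) = {lssr, lvbs, ntyc, nopy}, |N(xaoi)| = 4.
deg(vuhp) = 4; N(vuhp) = {oivf, lvbs, dxzs, eoue}.
deg(nopy) = 4; N(nopy) = {yidz, ofvw, xaoi, khsz}.
Vertex obja has 4 neighbors: xfvt, oepi, nilu, eqdt.
35-vertex 4-regular graph: this is K(7,3), the Kneser graph.
A has 4 distinct eigenvalues ≈ [4.0, 2.0, -1.0, -3.0].
ϑ = −N·λ_min/(λ_max−λ_min) = −35·(-3)/(4−(-3)) = 15.
= 15.0000000… (decimal).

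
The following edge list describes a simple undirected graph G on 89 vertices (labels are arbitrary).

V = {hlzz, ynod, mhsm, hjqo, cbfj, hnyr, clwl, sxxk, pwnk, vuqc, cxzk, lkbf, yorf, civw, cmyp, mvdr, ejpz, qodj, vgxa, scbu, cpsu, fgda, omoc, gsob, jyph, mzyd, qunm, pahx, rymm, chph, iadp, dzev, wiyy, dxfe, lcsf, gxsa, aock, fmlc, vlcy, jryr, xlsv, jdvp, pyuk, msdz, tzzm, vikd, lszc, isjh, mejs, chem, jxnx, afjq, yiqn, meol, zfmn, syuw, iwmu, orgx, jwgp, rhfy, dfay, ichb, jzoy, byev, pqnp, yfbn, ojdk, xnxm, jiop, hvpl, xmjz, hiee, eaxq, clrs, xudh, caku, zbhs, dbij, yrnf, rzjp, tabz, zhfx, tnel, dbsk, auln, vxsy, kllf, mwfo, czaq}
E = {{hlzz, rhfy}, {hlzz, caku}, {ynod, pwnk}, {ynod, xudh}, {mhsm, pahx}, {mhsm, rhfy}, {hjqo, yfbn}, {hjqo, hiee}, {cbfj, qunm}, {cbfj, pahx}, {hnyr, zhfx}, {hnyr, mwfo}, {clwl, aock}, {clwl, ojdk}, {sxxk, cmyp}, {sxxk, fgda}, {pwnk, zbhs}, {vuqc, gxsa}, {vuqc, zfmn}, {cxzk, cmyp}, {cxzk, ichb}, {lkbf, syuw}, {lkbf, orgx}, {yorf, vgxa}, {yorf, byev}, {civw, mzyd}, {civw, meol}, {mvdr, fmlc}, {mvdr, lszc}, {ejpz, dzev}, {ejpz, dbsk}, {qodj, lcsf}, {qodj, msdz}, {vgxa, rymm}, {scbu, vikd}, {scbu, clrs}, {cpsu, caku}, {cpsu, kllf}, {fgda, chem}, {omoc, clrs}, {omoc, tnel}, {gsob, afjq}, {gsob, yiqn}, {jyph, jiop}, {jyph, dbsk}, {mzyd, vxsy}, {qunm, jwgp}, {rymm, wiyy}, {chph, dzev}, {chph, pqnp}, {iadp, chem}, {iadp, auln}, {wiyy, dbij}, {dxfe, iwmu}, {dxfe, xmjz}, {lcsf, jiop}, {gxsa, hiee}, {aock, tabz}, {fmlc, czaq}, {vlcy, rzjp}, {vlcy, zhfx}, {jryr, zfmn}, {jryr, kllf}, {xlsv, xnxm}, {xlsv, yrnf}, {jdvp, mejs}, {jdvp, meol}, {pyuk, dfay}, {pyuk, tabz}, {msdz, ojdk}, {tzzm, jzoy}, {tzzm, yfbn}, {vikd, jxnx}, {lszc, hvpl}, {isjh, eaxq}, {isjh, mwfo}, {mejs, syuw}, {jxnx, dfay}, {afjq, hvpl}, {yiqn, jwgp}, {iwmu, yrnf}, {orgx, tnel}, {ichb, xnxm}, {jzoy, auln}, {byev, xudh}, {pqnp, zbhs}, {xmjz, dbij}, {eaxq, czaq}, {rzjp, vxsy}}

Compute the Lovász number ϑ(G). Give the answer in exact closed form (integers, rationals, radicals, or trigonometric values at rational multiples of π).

89*cos(pi/89)/(cos(pi/89) + 1)

Vertex pqnp has 2 neighbors: chph, zbhs.
N(qunm) = {cbfj, jwgp}, |N(qunm)| = 2.
deg(tzzm) = 2; N(tzzm) = {jzoy, yfbn}.
deg(iadp) = 2; N(iadp) = {chem, auln}.
Every vertex has degree 2 (N=89); the odd cycle C_{89}.
A has 45 distinct eigenvalues ≈ [2.0, 1.99502, 1.9801, 1.95531, 1.92078, 1.87669, 1.82324, 1.76071, 1.68941, 1.60969, 1.52196, 1.42664, 1.32421, 1.21519, 1.10011, 0.97955, 0.85411, 0.72442, 0.59112, 0.45487, 0.31635, 0.17626, 0.0353, -0.10585, -0.24646, -0.38585, -0.52332, -0.65818, -0.78976, -0.9174, -1.04048, -1.15837, -1.27049, -1.37628, -1.47522, -1.5668, -1.65058, -1.72614, -1.79309, -1.85112, -1.89992, -1.93926, -1.96893, -1.9888, -1.99875].
Lovász: ϑ = −89(-2*cos(pi/89))/(2+-(-1)*2*cos(pi/89)) = 89*cos(pi/89)/(cos(pi/89) + 1).
≈ 44.486135317 (to 9 d.p.).
44 ≤ 89*cos(pi/89)/(cos(pi/89) + 1) ≤ 45: both strict.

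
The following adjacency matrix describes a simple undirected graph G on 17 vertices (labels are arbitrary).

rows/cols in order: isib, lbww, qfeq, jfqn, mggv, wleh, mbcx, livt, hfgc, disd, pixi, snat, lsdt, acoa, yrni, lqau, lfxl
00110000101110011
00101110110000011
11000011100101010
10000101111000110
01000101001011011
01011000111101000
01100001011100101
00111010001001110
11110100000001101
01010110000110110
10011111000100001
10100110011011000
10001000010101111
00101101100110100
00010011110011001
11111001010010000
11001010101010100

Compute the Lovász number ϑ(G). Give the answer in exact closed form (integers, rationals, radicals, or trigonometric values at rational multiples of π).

N(lqau) = {isib, lbww, qfeq, jfqn, mggv, livt, disd, lsdt}, |N(lqau)| = 8.
N(jfqn) = {isib, wleh, livt, hfgc, disd, pixi, yrni, lqau}, |N(jfqn)| = 8.
deg(livt) = 8; N(livt) = {qfeq, jfqn, mggv, mbcx, pixi, acoa, yrni, lqau}.
Vertex qfeq has 8 neighbors: isib, lbww, mbcx, livt, hfgc, snat, acoa, lqau.
17-vertex 8-regular graph: strongly regular (17,8,3,4).
The 3 distinct eigenvalues: [8.0, 1.562, -2.562].
Lovász (edge-transitive): ϑ = −17·(-sqrt(17)/2 - 1/2)/((8)−(-sqrt(17)/2 - 1/2)) = sqrt(17).
Numerically 4.1231056.

sqrt(17)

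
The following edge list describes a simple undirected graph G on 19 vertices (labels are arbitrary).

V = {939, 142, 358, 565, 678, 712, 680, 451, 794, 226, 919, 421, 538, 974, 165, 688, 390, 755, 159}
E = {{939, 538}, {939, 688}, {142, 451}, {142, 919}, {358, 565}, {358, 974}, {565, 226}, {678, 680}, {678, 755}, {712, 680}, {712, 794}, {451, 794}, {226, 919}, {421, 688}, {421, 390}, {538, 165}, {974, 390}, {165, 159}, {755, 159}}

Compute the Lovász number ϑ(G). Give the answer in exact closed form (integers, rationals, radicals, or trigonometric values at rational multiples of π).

19*cos(pi/19)/(cos(pi/19) + 1)

N(142) = {451, 919}, |N(142)| = 2.
Vertex 538 has 2 neighbors: 939, 165.
Vertex 226 has 2 neighbors: 565, 919.
N(565) = {358, 226}, |N(565)| = 2.
G on 19 vertices is 2-regular; this is C_{19}, the 19-cycle.
spec(A) ≈ [2.0, 1.892, 1.578, 1.094, 0.491, -0.165, -0.803, -1.355, -1.759, -1.973] (distinct, 3 d.p.).
λ_max=2, λ_min=-2*cos(pi/19); ϑ = −19·λ_min/(λ_max−λ_min) = 19*cos(pi/19)/(cos(pi/19) + 1).
ϑ(G) ≈ 9.43477137.
9 ≤ 19*cos(pi/19)/(cos(pi/19) + 1) ≤ 10: both strict.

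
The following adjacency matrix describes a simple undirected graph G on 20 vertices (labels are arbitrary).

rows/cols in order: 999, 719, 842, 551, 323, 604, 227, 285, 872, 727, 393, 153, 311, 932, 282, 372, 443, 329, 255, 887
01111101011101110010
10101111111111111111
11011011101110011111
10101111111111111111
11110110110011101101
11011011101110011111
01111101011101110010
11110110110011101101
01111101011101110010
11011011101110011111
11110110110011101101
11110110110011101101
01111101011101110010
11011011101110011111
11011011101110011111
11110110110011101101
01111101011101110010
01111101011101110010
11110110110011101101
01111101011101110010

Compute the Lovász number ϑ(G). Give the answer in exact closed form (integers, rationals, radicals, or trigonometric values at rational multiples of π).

Vertex 551 has 18 neighbors: 999, 842, 323, 604, 227, 285, 872, 727, 393, 153, 311, 932, 282, 372, 443, 329, 255, 887.
N(842) = {999, 719, 551, 323, 227, 285, 872, 393, 153, 311, 372, 443, 329, 255, 887}, |N(842)| = 15.
Vertex 393 has 14 neighbors: 999, 719, 842, 551, 604, 227, 872, 727, 311, 932, 282, 443, 329, 887.
Vertex 872 has 13 neighbors: 719, 842, 551, 323, 604, 285, 727, 393, 153, 932, 282, 372, 255.
G = K_{7,6,5,2}: α = 7 = χ(Ḡ), so ϑ = 7.
= 7.0000… (decimal).
Check 7 ≤ 7 ≤ 7: collapsed.

7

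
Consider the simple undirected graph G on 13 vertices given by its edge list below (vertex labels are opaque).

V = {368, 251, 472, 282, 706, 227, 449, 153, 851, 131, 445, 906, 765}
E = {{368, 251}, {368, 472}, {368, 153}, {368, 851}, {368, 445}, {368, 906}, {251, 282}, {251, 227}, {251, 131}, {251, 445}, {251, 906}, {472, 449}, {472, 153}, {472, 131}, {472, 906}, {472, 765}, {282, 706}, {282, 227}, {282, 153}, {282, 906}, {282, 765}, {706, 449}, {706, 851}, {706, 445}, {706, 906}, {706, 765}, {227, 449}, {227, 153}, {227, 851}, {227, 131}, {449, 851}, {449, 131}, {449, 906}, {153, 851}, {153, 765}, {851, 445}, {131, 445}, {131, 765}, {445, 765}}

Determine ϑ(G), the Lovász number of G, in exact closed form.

deg(131) = 6; N(131) = {251, 472, 227, 449, 445, 765}.
deg(851) = 6; N(851) = {368, 706, 227, 449, 153, 445}.
deg(251) = 6; N(251) = {368, 282, 227, 131, 445, 906}.
Vertex 906 has 6 neighbors: 368, 251, 472, 282, 706, 449.
G on 13 vertices is 6-regular; Paley(13): SR with (k,λ,μ)=(6,2,3).
spec(A) ≈ [6.0, 1.30278, -2.30278] (distinct, 5 d.p.).
Lovász (edge-transitive): ϑ = −13·(-sqrt(13)/2 - 1/2)/((6)−(-sqrt(13)/2 - 1/2)) = sqrt(13).
Numerically 3.6055513.

sqrt(13)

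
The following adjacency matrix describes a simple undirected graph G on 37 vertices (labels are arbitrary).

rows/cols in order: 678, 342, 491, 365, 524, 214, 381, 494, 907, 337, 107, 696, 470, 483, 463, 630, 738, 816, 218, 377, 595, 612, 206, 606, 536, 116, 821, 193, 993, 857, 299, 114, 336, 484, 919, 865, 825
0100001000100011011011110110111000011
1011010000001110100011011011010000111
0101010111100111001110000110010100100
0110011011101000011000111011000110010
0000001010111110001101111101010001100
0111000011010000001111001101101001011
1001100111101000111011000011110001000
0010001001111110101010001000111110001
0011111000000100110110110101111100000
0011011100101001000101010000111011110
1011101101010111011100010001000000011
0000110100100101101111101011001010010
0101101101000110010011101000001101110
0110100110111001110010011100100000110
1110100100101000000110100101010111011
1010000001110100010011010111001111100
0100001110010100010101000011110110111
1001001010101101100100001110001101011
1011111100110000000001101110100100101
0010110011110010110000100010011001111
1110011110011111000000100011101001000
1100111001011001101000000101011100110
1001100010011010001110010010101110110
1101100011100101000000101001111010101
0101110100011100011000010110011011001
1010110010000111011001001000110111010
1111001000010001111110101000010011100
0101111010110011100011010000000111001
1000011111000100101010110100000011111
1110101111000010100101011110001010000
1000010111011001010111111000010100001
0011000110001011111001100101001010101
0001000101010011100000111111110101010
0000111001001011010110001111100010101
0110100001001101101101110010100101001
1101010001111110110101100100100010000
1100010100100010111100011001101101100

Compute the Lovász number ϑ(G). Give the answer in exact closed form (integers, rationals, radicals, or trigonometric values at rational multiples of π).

N(865) = {678, 342, 365, 214, 337, 107, 696, 470, 483, 463, 738, 816, 377, 612, 206, 116, 993, 336}, |N(865)| = 18.
deg(116) = 18; N(116) = {678, 491, 524, 214, 907, 483, 463, 630, 816, 218, 612, 536, 993, 857, 114, 336, 484, 865}.
deg(816) = 18; N(816) = {678, 365, 381, 907, 107, 470, 483, 630, 738, 377, 536, 116, 821, 299, 114, 484, 865, 825}.
deg(218) = 18; N(218) = {678, 491, 365, 524, 214, 381, 494, 107, 696, 612, 206, 536, 116, 821, 993, 114, 919, 825}.
deg(v) = 18 for all v (|V|=37); SR(37,18,8,9) — a Paley graph.
spec(A) ≈ [18.0, 2.54138, -3.54138] (distinct, 5 d.p.).
Lovász: ϑ = −37(-sqrt(37)/2 - 1/2)/(18+-(-sqrt(37)/2 - 1/2)) = sqrt(37).
ϑ(G) ≈ 6.082762530.

sqrt(37)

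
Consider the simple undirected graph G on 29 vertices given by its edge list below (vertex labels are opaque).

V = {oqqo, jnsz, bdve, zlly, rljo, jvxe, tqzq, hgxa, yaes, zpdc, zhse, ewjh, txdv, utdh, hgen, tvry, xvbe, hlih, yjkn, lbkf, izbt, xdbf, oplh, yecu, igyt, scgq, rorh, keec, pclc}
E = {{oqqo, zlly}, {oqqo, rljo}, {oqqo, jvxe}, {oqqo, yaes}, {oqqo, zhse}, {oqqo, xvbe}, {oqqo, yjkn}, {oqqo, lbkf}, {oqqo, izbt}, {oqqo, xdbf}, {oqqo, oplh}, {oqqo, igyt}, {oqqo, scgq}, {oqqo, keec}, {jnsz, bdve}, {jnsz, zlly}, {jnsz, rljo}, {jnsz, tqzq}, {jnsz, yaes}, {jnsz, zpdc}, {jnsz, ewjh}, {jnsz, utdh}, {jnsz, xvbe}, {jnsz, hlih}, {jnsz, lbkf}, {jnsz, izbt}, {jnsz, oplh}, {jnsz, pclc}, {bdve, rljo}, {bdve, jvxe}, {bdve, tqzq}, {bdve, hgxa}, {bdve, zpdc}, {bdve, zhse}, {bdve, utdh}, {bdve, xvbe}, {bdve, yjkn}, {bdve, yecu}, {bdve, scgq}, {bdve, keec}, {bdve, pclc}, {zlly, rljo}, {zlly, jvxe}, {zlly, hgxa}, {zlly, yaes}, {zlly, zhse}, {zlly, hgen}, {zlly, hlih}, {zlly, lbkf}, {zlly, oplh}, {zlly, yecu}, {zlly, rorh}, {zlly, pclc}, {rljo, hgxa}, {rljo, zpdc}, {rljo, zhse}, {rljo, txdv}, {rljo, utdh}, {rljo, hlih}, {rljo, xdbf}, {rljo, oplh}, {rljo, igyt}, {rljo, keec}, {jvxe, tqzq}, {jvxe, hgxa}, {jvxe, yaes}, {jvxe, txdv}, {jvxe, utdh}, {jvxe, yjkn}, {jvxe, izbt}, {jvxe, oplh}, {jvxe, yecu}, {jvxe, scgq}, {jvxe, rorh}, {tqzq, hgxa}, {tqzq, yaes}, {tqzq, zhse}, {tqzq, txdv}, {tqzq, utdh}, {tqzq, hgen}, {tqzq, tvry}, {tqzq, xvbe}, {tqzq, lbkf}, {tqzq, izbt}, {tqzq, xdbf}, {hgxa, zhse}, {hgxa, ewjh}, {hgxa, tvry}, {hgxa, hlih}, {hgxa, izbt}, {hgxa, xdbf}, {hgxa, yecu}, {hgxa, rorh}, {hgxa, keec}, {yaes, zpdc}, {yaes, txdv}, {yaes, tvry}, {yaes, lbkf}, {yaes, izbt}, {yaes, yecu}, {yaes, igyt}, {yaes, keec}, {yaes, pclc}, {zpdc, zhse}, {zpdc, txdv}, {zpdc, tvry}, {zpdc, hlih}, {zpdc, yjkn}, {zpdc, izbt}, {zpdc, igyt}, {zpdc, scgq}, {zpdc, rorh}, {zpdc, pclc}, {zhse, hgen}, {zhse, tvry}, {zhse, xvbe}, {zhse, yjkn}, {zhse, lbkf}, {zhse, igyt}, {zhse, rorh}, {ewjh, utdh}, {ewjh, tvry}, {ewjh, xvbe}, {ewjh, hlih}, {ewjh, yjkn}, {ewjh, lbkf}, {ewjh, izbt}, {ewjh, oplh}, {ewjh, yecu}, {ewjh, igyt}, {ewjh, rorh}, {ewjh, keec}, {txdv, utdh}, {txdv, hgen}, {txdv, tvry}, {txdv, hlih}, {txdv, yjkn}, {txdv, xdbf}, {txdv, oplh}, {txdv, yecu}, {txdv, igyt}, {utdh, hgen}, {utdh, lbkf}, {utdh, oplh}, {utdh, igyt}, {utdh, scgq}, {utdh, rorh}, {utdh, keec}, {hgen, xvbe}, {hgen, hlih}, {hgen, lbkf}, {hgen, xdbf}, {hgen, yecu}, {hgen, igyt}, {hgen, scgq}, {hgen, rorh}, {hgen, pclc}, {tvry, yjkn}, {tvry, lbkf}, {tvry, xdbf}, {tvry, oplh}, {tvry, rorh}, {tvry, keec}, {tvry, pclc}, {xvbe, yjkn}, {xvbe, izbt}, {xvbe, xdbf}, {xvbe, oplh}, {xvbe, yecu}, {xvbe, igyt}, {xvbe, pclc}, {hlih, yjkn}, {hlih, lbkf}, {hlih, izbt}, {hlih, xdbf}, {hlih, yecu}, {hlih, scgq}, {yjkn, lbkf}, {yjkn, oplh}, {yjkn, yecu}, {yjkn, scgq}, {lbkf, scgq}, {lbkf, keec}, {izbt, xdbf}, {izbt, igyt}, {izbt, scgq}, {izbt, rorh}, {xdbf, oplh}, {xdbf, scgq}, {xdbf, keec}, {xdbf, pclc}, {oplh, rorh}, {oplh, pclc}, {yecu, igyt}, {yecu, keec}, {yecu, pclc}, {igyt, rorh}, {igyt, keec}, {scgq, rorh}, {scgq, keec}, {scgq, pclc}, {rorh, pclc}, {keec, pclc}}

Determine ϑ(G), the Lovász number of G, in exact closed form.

Vertex yaes has 14 neighbors: oqqo, jnsz, zlly, jvxe, tqzq, zpdc, txdv, tvry, lbkf, izbt, yecu, igyt, keec, pclc.
N(oqqo) = {zlly, rljo, jvxe, yaes, zhse, xvbe, yjkn, lbkf, izbt, xdbf, oplh, igyt, scgq, keec}, |N(oqqo)| = 14.
deg(zhse) = 14; N(zhse) = {oqqo, bdve, zlly, rljo, tqzq, hgxa, zpdc, hgen, tvry, xvbe, yjkn, lbkf, igyt, rorh}.
Vertex pclc has 14 neighbors: jnsz, bdve, zlly, yaes, zpdc, hgen, tvry, xvbe, xdbf, oplh, yecu, scgq, rorh, keec.
deg(v) = 14 for all v (|V|=29); Paley(29): SR with (k,λ,μ)=(14,6,7).
The 3 distinct eigenvalues: [14.0, 2.1926, -3.1926].
With N=29: ϑ(G) = 29·(-(-sqrt(29)/2 - 1/2))/(14−(-sqrt(29)/2 - 1/2)) = sqrt(29).
= 5.385165… (decimal).

sqrt(29)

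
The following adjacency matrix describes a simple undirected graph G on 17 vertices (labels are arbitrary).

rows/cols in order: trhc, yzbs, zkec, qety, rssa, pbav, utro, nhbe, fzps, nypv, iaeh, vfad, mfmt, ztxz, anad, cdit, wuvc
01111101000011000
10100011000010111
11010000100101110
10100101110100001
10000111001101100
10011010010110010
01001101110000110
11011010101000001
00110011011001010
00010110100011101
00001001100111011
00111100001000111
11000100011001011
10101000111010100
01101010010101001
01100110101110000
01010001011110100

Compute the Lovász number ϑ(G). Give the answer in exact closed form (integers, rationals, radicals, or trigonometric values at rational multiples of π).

Vertex qety has 8 neighbors: trhc, zkec, pbav, nhbe, fzps, nypv, vfad, wuvc.
deg(iaeh) = 8; N(iaeh) = {rssa, nhbe, fzps, vfad, mfmt, ztxz, cdit, wuvc}.
Vertex rssa has 8 neighbors: trhc, pbav, utro, nhbe, iaeh, vfad, ztxz, anad.
Vertex trhc has 8 neighbors: yzbs, zkec, qety, rssa, pbav, nhbe, mfmt, ztxz.
17-vertex 8-regular graph: SR(17,8,3,4) — a Paley graph.
spec(A) ≈ [8.0, 1.56155, -2.56155] (distinct, 5 d.p.).
Lovász (edge-transitive): ϑ = −17·(-sqrt(17)/2 - 1/2)/((8)−(-sqrt(17)/2 - 1/2)) = sqrt(17).
ϑ(G) ≈ 4.12311.

sqrt(17)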